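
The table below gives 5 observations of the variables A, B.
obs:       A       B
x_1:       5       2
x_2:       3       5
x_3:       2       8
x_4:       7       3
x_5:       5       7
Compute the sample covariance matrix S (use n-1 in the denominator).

Step 1 — column means:
  mean(A) = (5 + 3 + 2 + 7 + 5) / 5 = 22/5 = 4.4
  mean(B) = (2 + 5 + 8 + 3 + 7) / 5 = 25/5 = 5

Step 2 — sample covariance S[i,j] = (1/(n-1)) · Σ_k (x_{k,i} - mean_i) · (x_{k,j} - mean_j), with n-1 = 4.
  S[A,A] = ((0.6)·(0.6) + (-1.4)·(-1.4) + (-2.4)·(-2.4) + (2.6)·(2.6) + (0.6)·(0.6)) / 4 = 15.2/4 = 3.8
  S[A,B] = ((0.6)·(-3) + (-1.4)·(0) + (-2.4)·(3) + (2.6)·(-2) + (0.6)·(2)) / 4 = -13/4 = -3.25
  S[B,B] = ((-3)·(-3) + (0)·(0) + (3)·(3) + (-2)·(-2) + (2)·(2)) / 4 = 26/4 = 6.5

S is symmetric (S[j,i] = S[i,j]). Assembling:

S = [[3.8, -3.25],
 [-3.25, 6.5]]


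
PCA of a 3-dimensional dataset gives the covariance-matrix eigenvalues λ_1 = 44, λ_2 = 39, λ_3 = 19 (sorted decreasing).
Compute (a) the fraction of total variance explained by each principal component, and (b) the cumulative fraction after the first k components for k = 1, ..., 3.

Step 1 — total variance = trace(Sigma) = Σ λ_i = 44 + 39 + 19 = 102.

Step 2 — fraction explained by component i = λ_i / Σ λ:
  PC1: 44/102 = 0.4314
  PC2: 39/102 = 0.3824
  PC3: 19/102 = 0.1863

Step 3 — cumulative fraction after k components = (λ_1 + ... + λ_k) / Σ λ:
  k = 1: 44/102 = 0.4314
  k = 2: (44 + 39)/102 = 83/102 = 0.8137
  k = 3: (44 + 39 + 19)/102 = 102/102 = 1

Summary (fraction, with percent):

explained: PC1 0.4314 (43.14%), PC2 0.3824 (38.24%), PC3 0.1863 (18.63%);  cumulative: 0.4314, 0.8137, 1


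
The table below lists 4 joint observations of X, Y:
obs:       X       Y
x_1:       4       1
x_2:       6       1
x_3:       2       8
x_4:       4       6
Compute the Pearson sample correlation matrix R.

Step 1 — column means:
  mean(X) = (4 + 6 + 2 + 4) / 4 = 16/4 = 4
  mean(Y) = (1 + 1 + 8 + 6) / 4 = 16/4 = 4

Step 2 — sample variances and covariances s[i,j] = (1/(n-1)) · Σ_k (x_{k,i} - mean_i) · (x_{k,j} - mean_j), with n-1 = 3:
  s[X,X] = ((0)·(0) + (2)·(2) + (-2)·(-2) + (0)·(0)) / 3 = 8/3 = 2.6667
  s[X,Y] = ((0)·(-3) + (2)·(-3) + (-2)·(4) + (0)·(2)) / 3 = -14/3 = -4.6667
  s[Y,Y] = ((-3)·(-3) + (-3)·(-3) + (4)·(4) + (2)·(2)) / 3 = 38/3 = 12.6667
  Sample standard deviations s_i = √(s[i,i]):
  s(X) = √(2.6667) = 1.633
  s(Y) = √(12.6667) = 3.559

Step 3 — r_{ij} = s_{ij} / (s_i · s_j):
  r[X,X] = 1 (diagonal).
  r[X,Y] = -4.6667 / (1.633 · 3.559) = -4.6667 / 5.8119 = -0.803
  r[Y,Y] = 1 (diagonal).

R is symmetric with unit diagonal. Assembling:

R = [[1, -0.803],
 [-0.803, 1]]


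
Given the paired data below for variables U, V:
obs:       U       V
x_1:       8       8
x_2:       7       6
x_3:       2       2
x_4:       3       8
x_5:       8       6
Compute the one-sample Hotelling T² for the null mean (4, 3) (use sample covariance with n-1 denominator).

Step 1 — sample mean vector:
  mean(U) = (8 + 7 + 2 + 3 + 8) / 5 = 28/5 = 5.6
  mean(V) = (8 + 6 + 2 + 8 + 6) / 5 = 30/5 = 6
  x̄ = (5.6, 6),  deviation x̄ - mu_0 = (5.6, 6) - (4, 3) = (1.6, 3).

Step 2 — sample covariance matrix, S[i,j] = (1/(n-1)) · Σ_k (x_{k,i} - mean_i) · (x_{k,j} - mean_j), divisor n-1 = 4:
  S[U,U] = ((2.4)·(2.4) + (1.4)·(1.4) + (-3.6)·(-3.6) + (-2.6)·(-2.6) + (2.4)·(2.4)) / 4 = 33.2/4 = 8.3
  S[U,V] = ((2.4)·(2) + (1.4)·(0) + (-3.6)·(-4) + (-2.6)·(2) + (2.4)·(0)) / 4 = 14/4 = 3.5
  S[V,V] = ((2)·(2) + (0)·(0) + (-4)·(-4) + (2)·(2) + (0)·(0)) / 4 = 24/4 = 6
  S = [[8.3, 3.5],
 [3.5, 6]].

Step 3 — invert S. det(S) = 8.3·6 - (3.5)² = 37.55.
  S^{-1} = (1/det) · [[d, -b], [-b, a]] = [[0.1598, -0.0932],
 [-0.0932, 0.221]].

Step 4 — quadratic form (x̄ - mu_0)^T · S^{-1} · (x̄ - mu_0):
  S^{-1} · (x̄ - mu_0) = (-0.024, 0.514),
  (x̄ - mu_0)^T · [...] = (1.6)·(-0.024) + (3)·(0.514) = 1.5036.

Step 5 — scale by n: T² = 5 · 1.5036 = 7.518.

T² ≈ 7.518


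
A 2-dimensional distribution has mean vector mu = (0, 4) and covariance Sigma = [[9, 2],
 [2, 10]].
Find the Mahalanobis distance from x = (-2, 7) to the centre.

Step 1 — centre the observation: (x - mu) = (-2, 3).

Step 2 — invert Sigma. det(Sigma) = 9·10 - (2)² = 86.
  Sigma^{-1} = (1/det) · [[d, -b], [-b, a]] = [[0.1163, -0.0233],
 [-0.0233, 0.1047]].

Step 3 — form the quadratic (x - mu)^T · Sigma^{-1} · (x - mu):
  Sigma^{-1} · (x - mu) = (-0.3023, 0.3605).
  (x - mu)^T · [Sigma^{-1} · (x - mu)] = (-2)·(-0.3023) + (3)·(0.3605) = 1.686.

Step 4 — take square root: d = √(1.686) ≈ 1.2985.

d(x, mu) = √(1.686) ≈ 1.2985


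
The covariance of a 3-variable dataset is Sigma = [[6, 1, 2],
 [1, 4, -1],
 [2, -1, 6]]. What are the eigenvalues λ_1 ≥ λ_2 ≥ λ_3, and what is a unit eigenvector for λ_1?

Step 1 — characteristic polynomial p(λ) = det(λI - Sigma) = λ³ - tr·λ² + c_1·λ - det, where tr = trace, c_1 = sum of the principal 2×2 minors, det = det(Sigma):
  tr = 6 + 4 + 6 = 16,
  c_1 = (6·4 - (1)²) + (6·6 - (2)²) + (4·6 - (-1)²) = 23 + 32 + 23 = 78,
  det = 6·(4·6 - (-1)²) - (1)·((1)·6 - (-1)·(2)) + (2)·((1)·(-1) - 4·(2)) = 6·(23) - (1)·(8) + (2)·(-9) = 112.
  So p(λ) = λ³ - 16λ² + 78λ - 112.
Step 2 — look for an integer root (rational root theorem: any rational root is an integer divisor of 112). Testing λ = 8:
  p(8) = 512 - 1024 + 624 - 112 = 0  ✓
  Dividing out (λ - 8): p(λ) = (λ - 8)(λ² - 8λ + 14).
Step 3 — remaining eigenvalues from the quadratic λ² - 8λ + 14 = 0:
  Δ = 8² - 4·14 = 64 - 56 = 8,  λ = (8 ± √8)/2 = (8 ± 2.8284)/2 ≈ 5.4142 or 2.5858.
  Sorted: λ_1 = 8,  λ_2 = 5.4142,  λ_3 = 2.5858  (check: sum = 16 = tr ✓).

Step 4 — unit eigenvector for λ_1 = 8: v spans the null space of (Sigma - λ_1 I), whose rows are
  r_1 = (-2, 1, 2),  r_2 = (1, -4, -1),  r_3 = (2, -1, -2).
  v is orthogonal to every row, so take v ∝ r_1 × r_2 = ((1)·(-1) - (2)·(-4), (2)·(1) - (-2)·(-1), (-2)·(-4) - (1)·(1)) = (7, 0, 7).
  Rescale (divide by 7): u = (1, 0, 1).
  ||u|| = √((1)² + (0)² + (1)²) = √(2) ≈ 1.4142,  v_1 = u/||u|| ≈ (0.7071, 0, 0.7071) (||v_1|| = 1).

λ_1 = 8,  λ_2 = 5.4142,  λ_3 = 2.5858;  v_1 ≈ (0.7071, 0, 0.7071)


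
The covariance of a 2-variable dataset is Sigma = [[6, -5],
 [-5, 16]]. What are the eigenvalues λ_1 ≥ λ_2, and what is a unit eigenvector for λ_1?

Step 1 — characteristic polynomial of 2×2 Sigma:
  det(Sigma - λI) = λ² - trace · λ + det = 0.
  trace = 6 + 16 = 22, det = 6·16 - (-5)² = 71.
Step 2 — discriminant:
  Δ = trace² - 4·det = 484 - 284 = 200.
Step 3 — eigenvalues:
  λ = (trace ± √Δ)/2 = (22 ± 14.1421)/2,
  λ_1 = 18.0711,  λ_2 = 3.9289.

Step 4 — unit eigenvector for λ_1: solve (Sigma - λ_1 I)v = 0. First row:
  (6 - 18.0711)·v_x + (-5)·v_y = 0, i.e. (-12.0711)·v_x + (-5)·v_y = 0,
  so v ∝ (b, λ_1 - a) = (-5, 12.0711); multiply by -1 so the first entry is positive: u = (5, -12.0711).
  ||u|| = √((5)² + (-12.0711)²) = √(170.7107) ≈ 13.0656,
  v_1 = u/||u|| ≈ (0.3827, -0.9239) (||v_1|| = 1).

λ_1 = 18.0711,  λ_2 = 3.9289;  v_1 ≈ (0.3827, -0.9239)


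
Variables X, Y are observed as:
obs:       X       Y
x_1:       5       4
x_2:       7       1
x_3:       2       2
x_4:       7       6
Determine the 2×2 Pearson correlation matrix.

Step 1 — column means:
  mean(X) = (5 + 7 + 2 + 7) / 4 = 21/4 = 5.25
  mean(Y) = (4 + 1 + 2 + 6) / 4 = 13/4 = 3.25

Step 2 — sample variances and covariances s[i,j] = (1/(n-1)) · Σ_k (x_{k,i} - mean_i) · (x_{k,j} - mean_j), with n-1 = 3:
  s[X,X] = ((-0.25)·(-0.25) + (1.75)·(1.75) + (-3.25)·(-3.25) + (1.75)·(1.75)) / 3 = 16.75/3 = 5.5833
  s[X,Y] = ((-0.25)·(0.75) + (1.75)·(-2.25) + (-3.25)·(-1.25) + (1.75)·(2.75)) / 3 = 4.75/3 = 1.5833
  s[Y,Y] = ((0.75)·(0.75) + (-2.25)·(-2.25) + (-1.25)·(-1.25) + (2.75)·(2.75)) / 3 = 14.75/3 = 4.9167
  Sample standard deviations s_i = √(s[i,i]):
  s(X) = √(5.5833) = 2.3629
  s(Y) = √(4.9167) = 2.2174

Step 3 — r_{ij} = s_{ij} / (s_i · s_j):
  r[X,X] = 1 (diagonal).
  r[X,Y] = 1.5833 / (2.3629 · 2.2174) = 1.5833 / 5.2394 = 0.3022
  r[Y,Y] = 1 (diagonal).

R is symmetric with unit diagonal. Assembling:

R = [[1, 0.3022],
 [0.3022, 1]]


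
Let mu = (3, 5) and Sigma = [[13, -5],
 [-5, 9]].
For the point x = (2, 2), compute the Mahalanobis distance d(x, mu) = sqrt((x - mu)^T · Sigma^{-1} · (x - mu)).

Step 1 — centre the observation: (x - mu) = (-1, -3).

Step 2 — invert Sigma. det(Sigma) = 13·9 - (-5)² = 92.
  Sigma^{-1} = (1/det) · [[d, -b], [-b, a]] = [[0.0978, 0.0543],
 [0.0543, 0.1413]].

Step 3 — form the quadratic (x - mu)^T · Sigma^{-1} · (x - mu):
  Sigma^{-1} · (x - mu) = (-0.2609, -0.4783).
  (x - mu)^T · [Sigma^{-1} · (x - mu)] = (-1)·(-0.2609) + (-3)·(-0.4783) = 1.6957.

Step 4 — take square root: d = √(1.6957) ≈ 1.3022.

d(x, mu) = √(1.6957) ≈ 1.3022


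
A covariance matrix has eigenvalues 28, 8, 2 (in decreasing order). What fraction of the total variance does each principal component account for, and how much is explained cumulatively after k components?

Step 1 — total variance = trace(Sigma) = Σ λ_i = 28 + 8 + 2 = 38.

Step 2 — fraction explained by component i = λ_i / Σ λ:
  PC1: 28/38 = 0.7368
  PC2: 8/38 = 0.2105
  PC3: 2/38 = 0.0526

Step 3 — cumulative fraction after k components = (λ_1 + ... + λ_k) / Σ λ:
  k = 1: 28/38 = 0.7368
  k = 2: (28 + 8)/38 = 36/38 = 0.9474
  k = 3: (28 + 8 + 2)/38 = 38/38 = 1

Summary (fraction, with percent):

explained: PC1 0.7368 (73.68%), PC2 0.2105 (21.05%), PC3 0.0526 (5.26%);  cumulative: 0.7368, 0.9474, 1


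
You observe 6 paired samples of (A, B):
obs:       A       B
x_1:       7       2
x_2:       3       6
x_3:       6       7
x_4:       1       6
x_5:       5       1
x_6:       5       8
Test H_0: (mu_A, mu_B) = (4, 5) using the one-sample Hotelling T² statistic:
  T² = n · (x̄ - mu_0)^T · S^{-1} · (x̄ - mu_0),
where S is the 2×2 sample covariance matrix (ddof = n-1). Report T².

Step 1 — sample mean vector:
  mean(A) = (7 + 3 + 6 + 1 + 5 + 5) / 6 = 27/6 = 4.5
  mean(B) = (2 + 6 + 7 + 6 + 1 + 8) / 6 = 30/6 = 5
  x̄ = (4.5, 5),  deviation x̄ - mu_0 = (4.5, 5) - (4, 5) = (0.5, 0).

Step 2 — sample covariance matrix, S[i,j] = (1/(n-1)) · Σ_k (x_{k,i} - mean_i) · (x_{k,j} - mean_j), divisor n-1 = 5:
  S[A,A] = ((2.5)·(2.5) + (-1.5)·(-1.5) + (1.5)·(1.5) + (-3.5)·(-3.5) + (0.5)·(0.5) + (0.5)·(0.5)) / 5 = 23.5/5 = 4.7
  S[A,B] = ((2.5)·(-3) + (-1.5)·(1) + (1.5)·(2) + (-3.5)·(1) + (0.5)·(-4) + (0.5)·(3)) / 5 = -10/5 = -2
  S[B,B] = ((-3)·(-3) + (1)·(1) + (2)·(2) + (1)·(1) + (-4)·(-4) + (3)·(3)) / 5 = 40/5 = 8
  S = [[4.7, -2],
 [-2, 8]].

Step 3 — invert S. det(S) = 4.7·8 - (-2)² = 33.6.
  S^{-1} = (1/det) · [[d, -b], [-b, a]] = [[0.2381, 0.0595],
 [0.0595, 0.1399]].

Step 4 — quadratic form (x̄ - mu_0)^T · S^{-1} · (x̄ - mu_0):
  S^{-1} · (x̄ - mu_0) = (0.119, 0.0298),
  (x̄ - mu_0)^T · [...] = (0.5)·(0.119) + (0)·(0.0298) = 0.0595.

Step 5 — scale by n: T² = 6 · 0.0595 = 0.3571.

T² ≈ 0.3571


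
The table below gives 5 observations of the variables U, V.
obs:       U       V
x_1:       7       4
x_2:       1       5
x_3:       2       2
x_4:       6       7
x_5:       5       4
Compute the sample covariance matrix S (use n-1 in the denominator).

Step 1 — column means:
  mean(U) = (7 + 1 + 2 + 6 + 5) / 5 = 21/5 = 4.2
  mean(V) = (4 + 5 + 2 + 7 + 4) / 5 = 22/5 = 4.4

Step 2 — sample covariance S[i,j] = (1/(n-1)) · Σ_k (x_{k,i} - mean_i) · (x_{k,j} - mean_j), with n-1 = 4.
  S[U,U] = ((2.8)·(2.8) + (-3.2)·(-3.2) + (-2.2)·(-2.2) + (1.8)·(1.8) + (0.8)·(0.8)) / 4 = 26.8/4 = 6.7
  S[U,V] = ((2.8)·(-0.4) + (-3.2)·(0.6) + (-2.2)·(-2.4) + (1.8)·(2.6) + (0.8)·(-0.4)) / 4 = 6.6/4 = 1.65
  S[V,V] = ((-0.4)·(-0.4) + (0.6)·(0.6) + (-2.4)·(-2.4) + (2.6)·(2.6) + (-0.4)·(-0.4)) / 4 = 13.2/4 = 3.3

S is symmetric (S[j,i] = S[i,j]). Assembling:

S = [[6.7, 1.65],
 [1.65, 3.3]]


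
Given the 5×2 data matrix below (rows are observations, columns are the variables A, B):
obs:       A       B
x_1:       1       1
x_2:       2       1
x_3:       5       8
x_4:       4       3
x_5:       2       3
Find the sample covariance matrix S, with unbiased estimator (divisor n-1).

Step 1 — column means:
  mean(A) = (1 + 2 + 5 + 4 + 2) / 5 = 14/5 = 2.8
  mean(B) = (1 + 1 + 8 + 3 + 3) / 5 = 16/5 = 3.2

Step 2 — sample covariance S[i,j] = (1/(n-1)) · Σ_k (x_{k,i} - mean_i) · (x_{k,j} - mean_j), with n-1 = 4.
  S[A,A] = ((-1.8)·(-1.8) + (-0.8)·(-0.8) + (2.2)·(2.2) + (1.2)·(1.2) + (-0.8)·(-0.8)) / 4 = 10.8/4 = 2.7
  S[A,B] = ((-1.8)·(-2.2) + (-0.8)·(-2.2) + (2.2)·(4.8) + (1.2)·(-0.2) + (-0.8)·(-0.2)) / 4 = 16.2/4 = 4.05
  S[B,B] = ((-2.2)·(-2.2) + (-2.2)·(-2.2) + (4.8)·(4.8) + (-0.2)·(-0.2) + (-0.2)·(-0.2)) / 4 = 32.8/4 = 8.2

S is symmetric (S[j,i] = S[i,j]). Assembling:

S = [[2.7, 4.05],
 [4.05, 8.2]]


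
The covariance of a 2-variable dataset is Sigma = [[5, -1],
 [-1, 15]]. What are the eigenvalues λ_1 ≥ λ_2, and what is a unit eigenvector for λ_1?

Step 1 — characteristic polynomial of 2×2 Sigma:
  det(Sigma - λI) = λ² - trace · λ + det = 0.
  trace = 5 + 15 = 20, det = 5·15 - (-1)² = 74.
Step 2 — discriminant:
  Δ = trace² - 4·det = 400 - 296 = 104.
Step 3 — eigenvalues:
  λ = (trace ± √Δ)/2 = (20 ± 10.198)/2,
  λ_1 = 15.099,  λ_2 = 4.901.

Step 4 — unit eigenvector for λ_1: solve (Sigma - λ_1 I)v = 0. First row:
  (5 - 15.099)·v_x + (-1)·v_y = 0, i.e. (-10.099)·v_x + (-1)·v_y = 0,
  so v ∝ (b, λ_1 - a) = (-1, 10.099); multiply by -1 so the first entry is positive: u = (1, -10.099).
  ||u|| = √((1)² + (-10.099)²) = √(102.9902) ≈ 10.1484,
  v_1 = u/||u|| ≈ (0.0985, -0.9951) (||v_1|| = 1).

λ_1 = 15.099,  λ_2 = 4.901;  v_1 ≈ (0.0985, -0.9951)


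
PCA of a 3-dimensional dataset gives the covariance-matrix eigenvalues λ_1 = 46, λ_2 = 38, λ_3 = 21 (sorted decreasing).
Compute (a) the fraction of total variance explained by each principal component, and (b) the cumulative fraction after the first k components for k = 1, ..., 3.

Step 1 — total variance = trace(Sigma) = Σ λ_i = 46 + 38 + 21 = 105.

Step 2 — fraction explained by component i = λ_i / Σ λ:
  PC1: 46/105 = 0.4381
  PC2: 38/105 = 0.3619
  PC3: 21/105 = 0.2

Step 3 — cumulative fraction after k components = (λ_1 + ... + λ_k) / Σ λ:
  k = 1: 46/105 = 0.4381
  k = 2: (46 + 38)/105 = 84/105 = 0.8
  k = 3: (46 + 38 + 21)/105 = 105/105 = 1

Summary (fraction, with percent):

explained: PC1 0.4381 (43.81%), PC2 0.3619 (36.19%), PC3 0.2 (20%);  cumulative: 0.4381, 0.8, 1


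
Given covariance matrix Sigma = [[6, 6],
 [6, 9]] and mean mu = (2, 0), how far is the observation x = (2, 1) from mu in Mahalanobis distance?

Step 1 — centre the observation: (x - mu) = (0, 1).

Step 2 — invert Sigma. det(Sigma) = 6·9 - (6)² = 18.
  Sigma^{-1} = (1/det) · [[d, -b], [-b, a]] = [[0.5, -0.3333],
 [-0.3333, 0.3333]].

Step 3 — form the quadratic (x - mu)^T · Sigma^{-1} · (x - mu):
  Sigma^{-1} · (x - mu) = (-0.3333, 0.3333).
  (x - mu)^T · [Sigma^{-1} · (x - mu)] = (0)·(-0.3333) + (1)·(0.3333) = 0.3333.

Step 4 — take square root: d = √(0.3333) ≈ 0.5774.

d(x, mu) = √(0.3333) ≈ 0.5774


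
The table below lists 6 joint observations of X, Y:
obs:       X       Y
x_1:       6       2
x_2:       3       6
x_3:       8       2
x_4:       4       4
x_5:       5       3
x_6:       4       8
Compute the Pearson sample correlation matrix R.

Step 1 — column means:
  mean(X) = (6 + 3 + 8 + 4 + 5 + 4) / 6 = 30/6 = 5
  mean(Y) = (2 + 6 + 2 + 4 + 3 + 8) / 6 = 25/6 = 4.1667

Step 2 — sample variances and covariances s[i,j] = (1/(n-1)) · Σ_k (x_{k,i} - mean_i) · (x_{k,j} - mean_j), with n-1 = 5:
  s[X,X] = ((1)·(1) + (-2)·(-2) + (3)·(3) + (-1)·(-1) + (0)·(0) + (-1)·(-1)) / 5 = 16/5 = 3.2
  s[X,Y] = ((1)·(-2.1667) + (-2)·(1.8333) + (3)·(-2.1667) + (-1)·(-0.1667) + (0)·(-1.1667) + (-1)·(3.8333)) / 5 = -16/5 = -3.2
  s[Y,Y] = ((-2.1667)·(-2.1667) + (1.8333)·(1.8333) + (-2.1667)·(-2.1667) + (-0.1667)·(-0.1667) + (-1.1667)·(-1.1667) + (3.8333)·(3.8333)) / 5 = 28.8333/5 = 5.7667
  Sample standard deviations s_i = √(s[i,i]):
  s(X) = √(3.2) = 1.7889
  s(Y) = √(5.7667) = 2.4014

Step 3 — r_{ij} = s_{ij} / (s_i · s_j):
  r[X,X] = 1 (diagonal).
  r[X,Y] = -3.2 / (1.7889 · 2.4014) = -3.2 / 4.2957 = -0.7449
  r[Y,Y] = 1 (diagonal).

R is symmetric with unit diagonal. Assembling:

R = [[1, -0.7449],
 [-0.7449, 1]]


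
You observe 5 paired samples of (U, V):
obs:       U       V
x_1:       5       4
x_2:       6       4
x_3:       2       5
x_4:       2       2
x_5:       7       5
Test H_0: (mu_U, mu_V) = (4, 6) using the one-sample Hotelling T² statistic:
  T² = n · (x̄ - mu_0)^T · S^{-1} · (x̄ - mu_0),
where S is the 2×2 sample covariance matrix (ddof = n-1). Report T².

Step 1 — sample mean vector:
  mean(U) = (5 + 6 + 2 + 2 + 7) / 5 = 22/5 = 4.4
  mean(V) = (4 + 4 + 5 + 2 + 5) / 5 = 20/5 = 4
  x̄ = (4.4, 4),  deviation x̄ - mu_0 = (4.4, 4) - (4, 6) = (0.4, -2).

Step 2 — sample covariance matrix, S[i,j] = (1/(n-1)) · Σ_k (x_{k,i} - mean_i) · (x_{k,j} - mean_j), divisor n-1 = 4:
  S[U,U] = ((0.6)·(0.6) + (1.6)·(1.6) + (-2.4)·(-2.4) + (-2.4)·(-2.4) + (2.6)·(2.6)) / 4 = 21.2/4 = 5.3
  S[U,V] = ((0.6)·(0) + (1.6)·(0) + (-2.4)·(1) + (-2.4)·(-2) + (2.6)·(1)) / 4 = 5/4 = 1.25
  S[V,V] = ((0)·(0) + (0)·(0) + (1)·(1) + (-2)·(-2) + (1)·(1)) / 4 = 6/4 = 1.5
  S = [[5.3, 1.25],
 [1.25, 1.5]].

Step 3 — invert S. det(S) = 5.3·1.5 - (1.25)² = 6.3875.
  S^{-1} = (1/det) · [[d, -b], [-b, a]] = [[0.2348, -0.1957],
 [-0.1957, 0.8297]].

Step 4 — quadratic form (x̄ - mu_0)^T · S^{-1} · (x̄ - mu_0):
  S^{-1} · (x̄ - mu_0) = (0.4853, -1.7378),
  (x̄ - mu_0)^T · [...] = (0.4)·(0.4853) + (-2)·(-1.7378) = 3.6697.

Step 5 — scale by n: T² = 5 · 3.6697 = 18.3483.

T² ≈ 18.3483


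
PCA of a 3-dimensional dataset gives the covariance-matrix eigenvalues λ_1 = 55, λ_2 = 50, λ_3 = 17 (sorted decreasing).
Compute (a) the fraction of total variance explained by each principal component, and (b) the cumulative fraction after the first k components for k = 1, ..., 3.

Step 1 — total variance = trace(Sigma) = Σ λ_i = 55 + 50 + 17 = 122.

Step 2 — fraction explained by component i = λ_i / Σ λ:
  PC1: 55/122 = 0.4508
  PC2: 50/122 = 0.4098
  PC3: 17/122 = 0.1393

Step 3 — cumulative fraction after k components = (λ_1 + ... + λ_k) / Σ λ:
  k = 1: 55/122 = 0.4508
  k = 2: (55 + 50)/122 = 105/122 = 0.8607
  k = 3: (55 + 50 + 17)/122 = 122/122 = 1

Summary (fraction, with percent):

explained: PC1 0.4508 (45.08%), PC2 0.4098 (40.98%), PC3 0.1393 (13.93%);  cumulative: 0.4508, 0.8607, 1


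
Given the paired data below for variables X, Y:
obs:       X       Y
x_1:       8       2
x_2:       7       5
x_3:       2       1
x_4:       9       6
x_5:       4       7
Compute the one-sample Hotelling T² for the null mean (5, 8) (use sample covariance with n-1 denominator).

Step 1 — sample mean vector:
  mean(X) = (8 + 7 + 2 + 9 + 4) / 5 = 30/5 = 6
  mean(Y) = (2 + 5 + 1 + 6 + 7) / 5 = 21/5 = 4.2
  x̄ = (6, 4.2),  deviation x̄ - mu_0 = (6, 4.2) - (5, 8) = (1, -3.8).

Step 2 — sample covariance matrix, S[i,j] = (1/(n-1)) · Σ_k (x_{k,i} - mean_i) · (x_{k,j} - mean_j), divisor n-1 = 4:
  S[X,X] = ((2)·(2) + (1)·(1) + (-4)·(-4) + (3)·(3) + (-2)·(-2)) / 4 = 34/4 = 8.5
  S[X,Y] = ((2)·(-2.2) + (1)·(0.8) + (-4)·(-3.2) + (3)·(1.8) + (-2)·(2.8)) / 4 = 9/4 = 2.25
  S[Y,Y] = ((-2.2)·(-2.2) + (0.8)·(0.8) + (-3.2)·(-3.2) + (1.8)·(1.8) + (2.8)·(2.8)) / 4 = 26.8/4 = 6.7
  S = [[8.5, 2.25],
 [2.25, 6.7]].

Step 3 — invert S. det(S) = 8.5·6.7 - (2.25)² = 51.8875.
  S^{-1} = (1/det) · [[d, -b], [-b, a]] = [[0.1291, -0.0434],
 [-0.0434, 0.1638]].

Step 4 — quadratic form (x̄ - mu_0)^T · S^{-1} · (x̄ - mu_0):
  S^{-1} · (x̄ - mu_0) = (0.2939, -0.6659),
  (x̄ - mu_0)^T · [...] = (1)·(0.2939) + (-3.8)·(-0.6659) = 2.8242.

Step 5 — scale by n: T² = 5 · 2.8242 = 14.1209.

T² ≈ 14.1209


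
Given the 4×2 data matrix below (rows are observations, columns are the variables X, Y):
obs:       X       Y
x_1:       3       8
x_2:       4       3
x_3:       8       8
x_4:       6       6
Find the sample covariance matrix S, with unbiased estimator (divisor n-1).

Step 1 — column means:
  mean(X) = (3 + 4 + 8 + 6) / 4 = 21/4 = 5.25
  mean(Y) = (8 + 3 + 8 + 6) / 4 = 25/4 = 6.25

Step 2 — sample covariance S[i,j] = (1/(n-1)) · Σ_k (x_{k,i} - mean_i) · (x_{k,j} - mean_j), with n-1 = 3.
  S[X,X] = ((-2.25)·(-2.25) + (-1.25)·(-1.25) + (2.75)·(2.75) + (0.75)·(0.75)) / 3 = 14.75/3 = 4.9167
  S[X,Y] = ((-2.25)·(1.75) + (-1.25)·(-3.25) + (2.75)·(1.75) + (0.75)·(-0.25)) / 3 = 4.75/3 = 1.5833
  S[Y,Y] = ((1.75)·(1.75) + (-3.25)·(-3.25) + (1.75)·(1.75) + (-0.25)·(-0.25)) / 3 = 16.75/3 = 5.5833

S is symmetric (S[j,i] = S[i,j]). Assembling:

S = [[4.9167, 1.5833],
 [1.5833, 5.5833]]


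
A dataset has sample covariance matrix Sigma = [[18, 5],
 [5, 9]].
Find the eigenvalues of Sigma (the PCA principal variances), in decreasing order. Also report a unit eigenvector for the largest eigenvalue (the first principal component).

Step 1 — characteristic polynomial of 2×2 Sigma:
  det(Sigma - λI) = λ² - trace · λ + det = 0.
  trace = 18 + 9 = 27, det = 18·9 - (5)² = 137.
Step 2 — discriminant:
  Δ = trace² - 4·det = 729 - 548 = 181.
Step 3 — eigenvalues:
  λ = (trace ± √Δ)/2 = (27 ± 13.4536)/2,
  λ_1 = 20.2268,  λ_2 = 6.7732.

Step 4 — unit eigenvector for λ_1: solve (Sigma - λ_1 I)v = 0. First row:
  (18 - 20.2268)·v_x + (5)·v_y = 0, i.e. (-2.2268)·v_x + (5)·v_y = 0,
  so v ∝ (b, λ_1 - a) = (5, 2.2268) = u.
  ||u|| = √((5)² + (2.2268)²) = √(29.9587) ≈ 5.4735,
  v_1 = u/||u|| ≈ (0.9135, 0.4068) (||v_1|| = 1).

λ_1 = 20.2268,  λ_2 = 6.7732;  v_1 ≈ (0.9135, 0.4068)


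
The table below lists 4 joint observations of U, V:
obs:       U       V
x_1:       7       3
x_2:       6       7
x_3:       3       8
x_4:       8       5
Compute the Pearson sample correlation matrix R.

Step 1 — column means:
  mean(U) = (7 + 6 + 3 + 8) / 4 = 24/4 = 6
  mean(V) = (3 + 7 + 8 + 5) / 4 = 23/4 = 5.75

Step 2 — sample variances and covariances s[i,j] = (1/(n-1)) · Σ_k (x_{k,i} - mean_i) · (x_{k,j} - mean_j), with n-1 = 3:
  s[U,U] = ((1)·(1) + (0)·(0) + (-3)·(-3) + (2)·(2)) / 3 = 14/3 = 4.6667
  s[U,V] = ((1)·(-2.75) + (0)·(1.25) + (-3)·(2.25) + (2)·(-0.75)) / 3 = -11/3 = -3.6667
  s[V,V] = ((-2.75)·(-2.75) + (1.25)·(1.25) + (2.25)·(2.25) + (-0.75)·(-0.75)) / 3 = 14.75/3 = 4.9167
  Sample standard deviations s_i = √(s[i,i]):
  s(U) = √(4.6667) = 2.1602
  s(V) = √(4.9167) = 2.2174

Step 3 — r_{ij} = s_{ij} / (s_i · s_j):
  r[U,U] = 1 (diagonal).
  r[U,V] = -3.6667 / (2.1602 · 2.2174) = -3.6667 / 4.79 = -0.7655
  r[V,V] = 1 (diagonal).

R is symmetric with unit diagonal. Assembling:

R = [[1, -0.7655],
 [-0.7655, 1]]


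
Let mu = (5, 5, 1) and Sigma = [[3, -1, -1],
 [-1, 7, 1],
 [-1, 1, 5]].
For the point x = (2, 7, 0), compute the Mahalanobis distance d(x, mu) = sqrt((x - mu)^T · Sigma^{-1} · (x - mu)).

Step 1 — centre the observation: (x - mu) = (-3, 2, -1).

Step 2 — invert Sigma (cofactor / det for 3×3, or solve directly):
  Sigma^{-1} = [[0.3696, 0.0435, 0.0652],
 [0.0435, 0.1522, -0.0217],
 [0.0652, -0.0217, 0.2174]].

Step 3 — form the quadratic (x - mu)^T · Sigma^{-1} · (x - mu):
  Sigma^{-1} · (x - mu) = (-1.087, 0.1957, -0.4565).
  (x - mu)^T · [Sigma^{-1} · (x - mu)] = (-3)·(-1.087) + (2)·(0.1957) + (-1)·(-0.4565) = 4.1087.

Step 4 — take square root: d = √(4.1087) ≈ 2.027.

d(x, mu) = √(4.1087) ≈ 2.027


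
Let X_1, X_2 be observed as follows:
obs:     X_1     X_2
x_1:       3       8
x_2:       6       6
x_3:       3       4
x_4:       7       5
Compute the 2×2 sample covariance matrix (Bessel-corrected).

Step 1 — column means:
  mean(X_1) = (3 + 6 + 3 + 7) / 4 = 19/4 = 4.75
  mean(X_2) = (8 + 6 + 4 + 5) / 4 = 23/4 = 5.75

Step 2 — sample covariance S[i,j] = (1/(n-1)) · Σ_k (x_{k,i} - mean_i) · (x_{k,j} - mean_j), with n-1 = 3.
  S[X_1,X_1] = ((-1.75)·(-1.75) + (1.25)·(1.25) + (-1.75)·(-1.75) + (2.25)·(2.25)) / 3 = 12.75/3 = 4.25
  S[X_1,X_2] = ((-1.75)·(2.25) + (1.25)·(0.25) + (-1.75)·(-1.75) + (2.25)·(-0.75)) / 3 = -2.25/3 = -0.75
  S[X_2,X_2] = ((2.25)·(2.25) + (0.25)·(0.25) + (-1.75)·(-1.75) + (-0.75)·(-0.75)) / 3 = 8.75/3 = 2.9167

S is symmetric (S[j,i] = S[i,j]). Assembling:

S = [[4.25, -0.75],
 [-0.75, 2.9167]]


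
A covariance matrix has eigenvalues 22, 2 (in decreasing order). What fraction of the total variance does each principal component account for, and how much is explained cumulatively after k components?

Step 1 — total variance = trace(Sigma) = Σ λ_i = 22 + 2 = 24.

Step 2 — fraction explained by component i = λ_i / Σ λ:
  PC1: 22/24 = 0.9167
  PC2: 2/24 = 0.0833

Step 3 — cumulative fraction after k components = (λ_1 + ... + λ_k) / Σ λ:
  k = 1: 22/24 = 0.9167
  k = 2: (22 + 2)/24 = 24/24 = 1

Summary (fraction, with percent):

explained: PC1 0.9167 (91.67%), PC2 0.0833 (8.33%);  cumulative: 0.9167, 1


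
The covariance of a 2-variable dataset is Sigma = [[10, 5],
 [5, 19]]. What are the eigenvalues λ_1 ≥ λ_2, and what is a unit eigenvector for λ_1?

Step 1 — characteristic polynomial of 2×2 Sigma:
  det(Sigma - λI) = λ² - trace · λ + det = 0.
  trace = 10 + 19 = 29, det = 10·19 - (5)² = 165.
Step 2 — discriminant:
  Δ = trace² - 4·det = 841 - 660 = 181.
Step 3 — eigenvalues:
  λ = (trace ± √Δ)/2 = (29 ± 13.4536)/2,
  λ_1 = 21.2268,  λ_2 = 7.7732.

Step 4 — unit eigenvector for λ_1: solve (Sigma - λ_1 I)v = 0. First row:
  (10 - 21.2268)·v_x + (5)·v_y = 0, i.e. (-11.2268)·v_x + (5)·v_y = 0,
  so v ∝ (b, λ_1 - a) = (5, 11.2268) = u.
  ||u|| = √((5)² + (11.2268)²) = √(151.0413) ≈ 12.2899,
  v_1 = u/||u|| ≈ (0.4068, 0.9135) (||v_1|| = 1).

λ_1 = 21.2268,  λ_2 = 7.7732;  v_1 ≈ (0.4068, 0.9135)


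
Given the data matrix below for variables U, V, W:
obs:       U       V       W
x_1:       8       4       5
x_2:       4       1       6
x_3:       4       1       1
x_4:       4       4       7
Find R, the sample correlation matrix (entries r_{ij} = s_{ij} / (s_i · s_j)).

Step 1 — column means:
  mean(U) = (8 + 4 + 4 + 4) / 4 = 20/4 = 5
  mean(V) = (4 + 1 + 1 + 4) / 4 = 10/4 = 2.5
  mean(W) = (5 + 6 + 1 + 7) / 4 = 19/4 = 4.75

Step 2 — sample variances and covariances s[i,j] = (1/(n-1)) · Σ_k (x_{k,i} - mean_i) · (x_{k,j} - mean_j), with n-1 = 3:
  s[U,U] = ((3)·(3) + (-1)·(-1) + (-1)·(-1) + (-1)·(-1)) / 3 = 12/3 = 4
  s[U,V] = ((3)·(1.5) + (-1)·(-1.5) + (-1)·(-1.5) + (-1)·(1.5)) / 3 = 6/3 = 2
  s[U,W] = ((3)·(0.25) + (-1)·(1.25) + (-1)·(-3.75) + (-1)·(2.25)) / 3 = 1/3 = 0.3333
  s[V,V] = ((1.5)·(1.5) + (-1.5)·(-1.5) + (-1.5)·(-1.5) + (1.5)·(1.5)) / 3 = 9/3 = 3
  s[V,W] = ((1.5)·(0.25) + (-1.5)·(1.25) + (-1.5)·(-3.75) + (1.5)·(2.25)) / 3 = 7.5/3 = 2.5
  s[W,W] = ((0.25)·(0.25) + (1.25)·(1.25) + (-3.75)·(-3.75) + (2.25)·(2.25)) / 3 = 20.75/3 = 6.9167
  Sample standard deviations s_i = √(s[i,i]):
  s(U) = √(4) = 2
  s(V) = √(3) = 1.7321
  s(W) = √(6.9167) = 2.63

Step 3 — r_{ij} = s_{ij} / (s_i · s_j):
  r[U,U] = 1 (diagonal).
  r[U,V] = 2 / (2 · 1.7321) = 2 / 3.4641 = 0.5774
  r[U,W] = 0.3333 / (2 · 2.63) = 0.3333 / 5.2599 = 0.0634
  r[V,V] = 1 (diagonal).
  r[V,W] = 2.5 / (1.7321 · 2.63) = 2.5 / 4.5552 = 0.5488
  r[W,W] = 1 (diagonal).

R is symmetric with unit diagonal. Assembling:

R = [[1, 0.5774, 0.0634],
 [0.5774, 1, 0.5488],
 [0.0634, 0.5488, 1]]


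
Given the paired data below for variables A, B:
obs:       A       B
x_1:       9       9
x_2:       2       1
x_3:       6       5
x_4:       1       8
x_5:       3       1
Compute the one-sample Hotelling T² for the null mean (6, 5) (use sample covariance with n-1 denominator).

Step 1 — sample mean vector:
  mean(A) = (9 + 2 + 6 + 1 + 3) / 5 = 21/5 = 4.2
  mean(B) = (9 + 1 + 5 + 8 + 1) / 5 = 24/5 = 4.8
  x̄ = (4.2, 4.8),  deviation x̄ - mu_0 = (4.2, 4.8) - (6, 5) = (-1.8, -0.2).

Step 2 — sample covariance matrix, S[i,j] = (1/(n-1)) · Σ_k (x_{k,i} - mean_i) · (x_{k,j} - mean_j), divisor n-1 = 4:
  S[A,A] = ((4.8)·(4.8) + (-2.2)·(-2.2) + (1.8)·(1.8) + (-3.2)·(-3.2) + (-1.2)·(-1.2)) / 4 = 42.8/4 = 10.7
  S[A,B] = ((4.8)·(4.2) + (-2.2)·(-3.8) + (1.8)·(0.2) + (-3.2)·(3.2) + (-1.2)·(-3.8)) / 4 = 23.2/4 = 5.8
  S[B,B] = ((4.2)·(4.2) + (-3.8)·(-3.8) + (0.2)·(0.2) + (3.2)·(3.2) + (-3.8)·(-3.8)) / 4 = 56.8/4 = 14.2
  S = [[10.7, 5.8],
 [5.8, 14.2]].

Step 3 — invert S. det(S) = 10.7·14.2 - (5.8)² = 118.3.
  S^{-1} = (1/det) · [[d, -b], [-b, a]] = [[0.12, -0.049],
 [-0.049, 0.0904]].

Step 4 — quadratic form (x̄ - mu_0)^T · S^{-1} · (x̄ - mu_0):
  S^{-1} · (x̄ - mu_0) = (-0.2063, 0.0702),
  (x̄ - mu_0)^T · [...] = (-1.8)·(-0.2063) + (-0.2)·(0.0702) = 0.3572.

Step 5 — scale by n: T² = 5 · 0.3572 = 1.7861.

T² ≈ 1.7861


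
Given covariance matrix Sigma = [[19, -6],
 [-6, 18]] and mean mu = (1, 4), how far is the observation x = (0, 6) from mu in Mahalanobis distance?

Step 1 — centre the observation: (x - mu) = (-1, 2).

Step 2 — invert Sigma. det(Sigma) = 19·18 - (-6)² = 306.
  Sigma^{-1} = (1/det) · [[d, -b], [-b, a]] = [[0.0588, 0.0196],
 [0.0196, 0.0621]].

Step 3 — form the quadratic (x - mu)^T · Sigma^{-1} · (x - mu):
  Sigma^{-1} · (x - mu) = (-0.0196, 0.1046).
  (x - mu)^T · [Sigma^{-1} · (x - mu)] = (-1)·(-0.0196) + (2)·(0.1046) = 0.2288.

Step 4 — take square root: d = √(0.2288) ≈ 0.4783.

d(x, mu) = √(0.2288) ≈ 0.4783


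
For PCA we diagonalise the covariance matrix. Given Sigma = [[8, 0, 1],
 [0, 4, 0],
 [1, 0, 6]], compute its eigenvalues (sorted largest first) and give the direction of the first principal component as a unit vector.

Step 1 — characteristic polynomial p(λ) = det(λI - Sigma) = λ³ - tr·λ² + c_1·λ - det, where tr = trace, c_1 = sum of the principal 2×2 minors, det = det(Sigma):
  tr = 8 + 4 + 6 = 18,
  c_1 = (8·4 - (0)²) + (8·6 - (1)²) + (4·6 - (0)²) = 32 + 47 + 24 = 103,
  det = 8·(4·6 - (0)²) - (0)·((0)·6 - (0)·(1)) + (1)·((0)·(0) - 4·(1)) = 8·(24) - (0)·(0) + (1)·(-4) = 188.
  So p(λ) = λ³ - 18λ² + 103λ - 188.
Step 2 — look for an integer root (rational root theorem: any rational root is an integer divisor of 188). Testing λ = 4:
  p(4) = 64 - 288 + 412 - 188 = 0  ✓
  Dividing out (λ - 4): p(λ) = (λ - 4)(λ² - 14λ + 47).
Step 3 — remaining eigenvalues from the quadratic λ² - 14λ + 47 = 0:
  Δ = 14² - 4·47 = 196 - 188 = 8,  λ = (14 ± √8)/2 = (14 ± 2.8284)/2 ≈ 8.4142 or 5.5858.
  Sorted: λ_1 = 8.4142,  λ_2 = 5.5858,  λ_3 = 4  (check: sum = 18 = tr ✓).

Step 4 — unit eigenvector for λ_1 ≈ 8.4142: v spans the null space of (Sigma - λ_1 I), whose rows are
  r_1 = (-0.4142, 0, 1),  r_2 = (0, -4.4142, 0),  r_3 = (1, 0, -2.4142).
  v is orthogonal to every row, so take v ∝ r_1 × r_2 = ((0)·(0) - (1)·(-4.4142), (1)·(0) - (-0.4142)·(0), (-0.4142)·(-4.4142) - (0)·(0)) ≈ (4.4142, 0, 1.8284).
  Let u = (4.4142, 0, 1.8284).
  ||u|| = √((4.4142)² + (0)² + (1.8284)²) = √(22.8284) ≈ 4.7779,  v_1 = u/||u|| ≈ (0.9239, 0, 0.3827) (||v_1|| = 1).

λ_1 = 8.4142,  λ_2 = 5.5858,  λ_3 = 4;  v_1 ≈ (0.9239, 0, 0.3827)


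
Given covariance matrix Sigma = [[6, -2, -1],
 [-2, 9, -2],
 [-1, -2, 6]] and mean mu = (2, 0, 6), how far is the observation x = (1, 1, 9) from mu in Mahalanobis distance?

Step 1 — centre the observation: (x - mu) = (-1, 1, 3).

Step 2 — invert Sigma (cofactor / det for 3×3, or solve directly):
  Sigma^{-1} = [[0.1931, 0.0541, 0.0502],
 [0.0541, 0.1351, 0.0541],
 [0.0502, 0.0541, 0.1931]].

Step 3 — form the quadratic (x - mu)^T · Sigma^{-1} · (x - mu):
  Sigma^{-1} · (x - mu) = (0.0116, 0.2432, 0.583).
  (x - mu)^T · [Sigma^{-1} · (x - mu)] = (-1)·(0.0116) + (1)·(0.2432) + (3)·(0.583) = 1.9807.

Step 4 — take square root: d = √(1.9807) ≈ 1.4074.

d(x, mu) = √(1.9807) ≈ 1.4074


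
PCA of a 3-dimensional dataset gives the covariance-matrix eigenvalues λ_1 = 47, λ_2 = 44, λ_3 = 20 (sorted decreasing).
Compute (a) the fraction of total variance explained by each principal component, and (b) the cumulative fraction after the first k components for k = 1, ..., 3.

Step 1 — total variance = trace(Sigma) = Σ λ_i = 47 + 44 + 20 = 111.

Step 2 — fraction explained by component i = λ_i / Σ λ:
  PC1: 47/111 = 0.4234
  PC2: 44/111 = 0.3964
  PC3: 20/111 = 0.1802

Step 3 — cumulative fraction after k components = (λ_1 + ... + λ_k) / Σ λ:
  k = 1: 47/111 = 0.4234
  k = 2: (47 + 44)/111 = 91/111 = 0.8198
  k = 3: (47 + 44 + 20)/111 = 111/111 = 1

Summary (fraction, with percent):

explained: PC1 0.4234 (42.34%), PC2 0.3964 (39.64%), PC3 0.1802 (18.02%);  cumulative: 0.4234, 0.8198, 1


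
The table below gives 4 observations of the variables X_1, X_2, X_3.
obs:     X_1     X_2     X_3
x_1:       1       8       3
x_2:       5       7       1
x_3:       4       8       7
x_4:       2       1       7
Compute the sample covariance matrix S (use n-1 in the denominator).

Step 1 — column means:
  mean(X_1) = (1 + 5 + 4 + 2) / 4 = 12/4 = 3
  mean(X_2) = (8 + 7 + 8 + 1) / 4 = 24/4 = 6
  mean(X_3) = (3 + 1 + 7 + 7) / 4 = 18/4 = 4.5

Step 2 — sample covariance S[i,j] = (1/(n-1)) · Σ_k (x_{k,i} - mean_i) · (x_{k,j} - mean_j), with n-1 = 3.
  S[X_1,X_1] = ((-2)·(-2) + (2)·(2) + (1)·(1) + (-1)·(-1)) / 3 = 10/3 = 3.3333
  S[X_1,X_2] = ((-2)·(2) + (2)·(1) + (1)·(2) + (-1)·(-5)) / 3 = 5/3 = 1.6667
  S[X_1,X_3] = ((-2)·(-1.5) + (2)·(-3.5) + (1)·(2.5) + (-1)·(2.5)) / 3 = -4/3 = -1.3333
  S[X_2,X_2] = ((2)·(2) + (1)·(1) + (2)·(2) + (-5)·(-5)) / 3 = 34/3 = 11.3333
  S[X_2,X_3] = ((2)·(-1.5) + (1)·(-3.5) + (2)·(2.5) + (-5)·(2.5)) / 3 = -14/3 = -4.6667
  S[X_3,X_3] = ((-1.5)·(-1.5) + (-3.5)·(-3.5) + (2.5)·(2.5) + (2.5)·(2.5)) / 3 = 27/3 = 9

S is symmetric (S[j,i] = S[i,j]). Assembling:

S = [[3.3333, 1.6667, -1.3333],
 [1.6667, 11.3333, -4.6667],
 [-1.3333, -4.6667, 9]]


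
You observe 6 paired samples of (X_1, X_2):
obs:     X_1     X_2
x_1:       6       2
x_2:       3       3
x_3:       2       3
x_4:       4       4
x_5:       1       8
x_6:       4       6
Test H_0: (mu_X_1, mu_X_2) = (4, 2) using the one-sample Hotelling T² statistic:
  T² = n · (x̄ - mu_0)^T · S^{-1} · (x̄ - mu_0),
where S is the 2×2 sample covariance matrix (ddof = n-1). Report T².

Step 1 — sample mean vector:
  mean(X_1) = (6 + 3 + 2 + 4 + 1 + 4) / 6 = 20/6 = 3.3333
  mean(X_2) = (2 + 3 + 3 + 4 + 8 + 6) / 6 = 26/6 = 4.3333
  x̄ = (3.3333, 4.3333),  deviation x̄ - mu_0 = (3.3333, 4.3333) - (4, 2) = (-0.6667, 2.3333).

Step 2 — sample covariance matrix, S[i,j] = (1/(n-1)) · Σ_k (x_{k,i} - mean_i) · (x_{k,j} - mean_j), divisor n-1 = 5:
  S[X_1,X_1] = ((2.6667)·(2.6667) + (-0.3333)·(-0.3333) + (-1.3333)·(-1.3333) + (0.6667)·(0.6667) + (-2.3333)·(-2.3333) + (0.6667)·(0.6667)) / 5 = 15.3333/5 = 3.0667
  S[X_1,X_2] = ((2.6667)·(-2.3333) + (-0.3333)·(-1.3333) + (-1.3333)·(-1.3333) + (0.6667)·(-0.3333) + (-2.3333)·(3.6667) + (0.6667)·(1.6667)) / 5 = -11.6667/5 = -2.3333
  S[X_2,X_2] = ((-2.3333)·(-2.3333) + (-1.3333)·(-1.3333) + (-1.3333)·(-1.3333) + (-0.3333)·(-0.3333) + (3.6667)·(3.6667) + (1.6667)·(1.6667)) / 5 = 25.3333/5 = 5.0667
  S = [[3.0667, -2.3333],
 [-2.3333, 5.0667]].

Step 3 — invert S. det(S) = 3.0667·5.0667 - (-2.3333)² = 10.0933.
  S^{-1} = (1/det) · [[d, -b], [-b, a]] = [[0.502, 0.2312],
 [0.2312, 0.3038]].

Step 4 — quadratic form (x̄ - mu_0)^T · S^{-1} · (x̄ - mu_0):
  S^{-1} · (x̄ - mu_0) = (0.2048, 0.5548),
  (x̄ - mu_0)^T · [...] = (-0.6667)·(0.2048) + (2.3333)·(0.5548) = 1.1581.

Step 5 — scale by n: T² = 6 · 1.1581 = 6.9485.

T² ≈ 6.9485


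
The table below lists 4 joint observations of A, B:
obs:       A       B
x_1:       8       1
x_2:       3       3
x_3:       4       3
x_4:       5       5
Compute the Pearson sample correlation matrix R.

Step 1 — column means:
  mean(A) = (8 + 3 + 4 + 5) / 4 = 20/4 = 5
  mean(B) = (1 + 3 + 3 + 5) / 4 = 12/4 = 3

Step 2 — sample variances and covariances s[i,j] = (1/(n-1)) · Σ_k (x_{k,i} - mean_i) · (x_{k,j} - mean_j), with n-1 = 3:
  s[A,A] = ((3)·(3) + (-2)·(-2) + (-1)·(-1) + (0)·(0)) / 3 = 14/3 = 4.6667
  s[A,B] = ((3)·(-2) + (-2)·(0) + (-1)·(0) + (0)·(2)) / 3 = -6/3 = -2
  s[B,B] = ((-2)·(-2) + (0)·(0) + (0)·(0) + (2)·(2)) / 3 = 8/3 = 2.6667
  Sample standard deviations s_i = √(s[i,i]):
  s(A) = √(4.6667) = 2.1602
  s(B) = √(2.6667) = 1.633

Step 3 — r_{ij} = s_{ij} / (s_i · s_j):
  r[A,A] = 1 (diagonal).
  r[A,B] = -2 / (2.1602 · 1.633) = -2 / 3.5277 = -0.5669
  r[B,B] = 1 (diagonal).

R is symmetric with unit diagonal. Assembling:

R = [[1, -0.5669],
 [-0.5669, 1]]


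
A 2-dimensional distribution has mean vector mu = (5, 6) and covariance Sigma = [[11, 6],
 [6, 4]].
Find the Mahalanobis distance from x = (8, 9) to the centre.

Step 1 — centre the observation: (x - mu) = (3, 3).

Step 2 — invert Sigma. det(Sigma) = 11·4 - (6)² = 8.
  Sigma^{-1} = (1/det) · [[d, -b], [-b, a]] = [[0.5, -0.75],
 [-0.75, 1.375]].

Step 3 — form the quadratic (x - mu)^T · Sigma^{-1} · (x - mu):
  Sigma^{-1} · (x - mu) = (-0.75, 1.875).
  (x - mu)^T · [Sigma^{-1} · (x - mu)] = (3)·(-0.75) + (3)·(1.875) = 3.375.

Step 4 — take square root: d = √(3.375) ≈ 1.8371.

d(x, mu) = √(3.375) ≈ 1.8371


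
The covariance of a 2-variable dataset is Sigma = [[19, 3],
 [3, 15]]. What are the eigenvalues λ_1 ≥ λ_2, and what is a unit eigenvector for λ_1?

Step 1 — characteristic polynomial of 2×2 Sigma:
  det(Sigma - λI) = λ² - trace · λ + det = 0.
  trace = 19 + 15 = 34, det = 19·15 - (3)² = 276.
Step 2 — discriminant:
  Δ = trace² - 4·det = 1156 - 1104 = 52.
Step 3 — eigenvalues:
  λ = (trace ± √Δ)/2 = (34 ± 7.2111)/2,
  λ_1 = 20.6056,  λ_2 = 13.3944.

Step 4 — unit eigenvector for λ_1: solve (Sigma - λ_1 I)v = 0. First row:
  (19 - 20.6056)·v_x + (3)·v_y = 0, i.e. (-1.6056)·v_x + (3)·v_y = 0,
  so v ∝ (b, λ_1 - a) = (3, 1.6056) = u.
  ||u|| = √((3)² + (1.6056)²) = √(11.5778) ≈ 3.4026,
  v_1 = u/||u|| ≈ (0.8817, 0.4719) (||v_1|| = 1).

λ_1 = 20.6056,  λ_2 = 13.3944;  v_1 ≈ (0.8817, 0.4719)


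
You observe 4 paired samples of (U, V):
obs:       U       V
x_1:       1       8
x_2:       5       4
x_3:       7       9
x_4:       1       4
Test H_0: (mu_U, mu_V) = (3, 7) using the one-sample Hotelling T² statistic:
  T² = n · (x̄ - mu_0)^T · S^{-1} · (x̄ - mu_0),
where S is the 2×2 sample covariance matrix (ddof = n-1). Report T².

Step 1 — sample mean vector:
  mean(U) = (1 + 5 + 7 + 1) / 4 = 14/4 = 3.5
  mean(V) = (8 + 4 + 9 + 4) / 4 = 25/4 = 6.25
  x̄ = (3.5, 6.25),  deviation x̄ - mu_0 = (3.5, 6.25) - (3, 7) = (0.5, -0.75).

Step 2 — sample covariance matrix, S[i,j] = (1/(n-1)) · Σ_k (x_{k,i} - mean_i) · (x_{k,j} - mean_j), divisor n-1 = 3:
  S[U,U] = ((-2.5)·(-2.5) + (1.5)·(1.5) + (3.5)·(3.5) + (-2.5)·(-2.5)) / 3 = 27/3 = 9
  S[U,V] = ((-2.5)·(1.75) + (1.5)·(-2.25) + (3.5)·(2.75) + (-2.5)·(-2.25)) / 3 = 7.5/3 = 2.5
  S[V,V] = ((1.75)·(1.75) + (-2.25)·(-2.25) + (2.75)·(2.75) + (-2.25)·(-2.25)) / 3 = 20.75/3 = 6.9167
  S = [[9, 2.5],
 [2.5, 6.9167]].

Step 3 — invert S. det(S) = 9·6.9167 - (2.5)² = 56.
  S^{-1} = (1/det) · [[d, -b], [-b, a]] = [[0.1235, -0.0446],
 [-0.0446, 0.1607]].

Step 4 — quadratic form (x̄ - mu_0)^T · S^{-1} · (x̄ - mu_0):
  S^{-1} · (x̄ - mu_0) = (0.0952, -0.1429),
  (x̄ - mu_0)^T · [...] = (0.5)·(0.0952) + (-0.75)·(-0.1429) = 0.1548.

Step 5 — scale by n: T² = 4 · 0.1548 = 0.619.

T² ≈ 0.619


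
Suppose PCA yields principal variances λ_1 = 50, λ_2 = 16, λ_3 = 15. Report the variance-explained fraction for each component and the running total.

Step 1 — total variance = trace(Sigma) = Σ λ_i = 50 + 16 + 15 = 81.

Step 2 — fraction explained by component i = λ_i / Σ λ:
  PC1: 50/81 = 0.6173
  PC2: 16/81 = 0.1975
  PC3: 15/81 = 0.1852

Step 3 — cumulative fraction after k components = (λ_1 + ... + λ_k) / Σ λ:
  k = 1: 50/81 = 0.6173
  k = 2: (50 + 16)/81 = 66/81 = 0.8148
  k = 3: (50 + 16 + 15)/81 = 81/81 = 1

Summary (fraction, with percent):

explained: PC1 0.6173 (61.73%), PC2 0.1975 (19.75%), PC3 0.1852 (18.52%);  cumulative: 0.6173, 0.8148, 1
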